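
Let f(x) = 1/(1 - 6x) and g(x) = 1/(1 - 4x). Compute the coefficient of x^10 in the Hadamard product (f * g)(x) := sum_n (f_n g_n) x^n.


f has coefficients f_k = 6^k and g has coefficients g_k = 4^k, so the Hadamard product has coefficient (f*g)_k = 6^k * 4^k = 24^k.
For k = 10: 24^10 = 63403380965376.

63403380965376


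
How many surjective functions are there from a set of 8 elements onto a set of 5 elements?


By inclusion-exclusion on which target elements are missed, the number of surjections from an n-set onto a k-set is
surj(n, k) = sum_{j=0}^{k} (-1)^j C(k, j) (k - j)^n.
Equivalently surj(n, k) = k! * S(n, k), where S(n, k) is the Stirling number of the second kind.
For n = 8, k = 5:
S(8, 5) = 1050, so
surj = 5! * 1050 = 120 * 1050 = 126000.

126000


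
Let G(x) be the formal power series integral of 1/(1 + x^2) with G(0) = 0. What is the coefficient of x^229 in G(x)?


1/(1 + x^2) = sum_{j>=0} (-1)^j x^(2j). Integrating termwise with G(0) = 0:
G(x) = sum_{j>=0} (-1)^j x^(2j+1) / (2j+1) = arctan(x).
Only odd powers are nonzero. For x^229 write 229 = 2*114 + 1, giving
(-1)^114 / 229 = 1/229 = 1/229.

1/229


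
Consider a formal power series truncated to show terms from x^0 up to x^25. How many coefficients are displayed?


From x^0 to x^25 inclusive, the count is 25 - 0 + 1 = 26.

26


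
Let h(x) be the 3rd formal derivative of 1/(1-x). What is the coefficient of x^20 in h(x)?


Differentiating 3 times: d^3/dx^3 [1/(1-x)] = 3!/(1-x)^4.
The expansion 1/(1-x)^4 = sum_{k>=0} C(k+3, 3) x^k, so the coefficient of x^n in 3!/(1-x)^4 is 3! * C(n+3, 3).
For n = 20: 6 * C(23, 3) = 6 * 1771 = 10626

10626


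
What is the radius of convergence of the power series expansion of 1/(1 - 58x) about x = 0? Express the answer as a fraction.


Expanding 1/(1 - 58x) = sum_{k>=0} 58^k x^k, the series converges when |58x| < 1, i.e., |x| < 1/58.
So the radius of convergence is 1/58 = 1/58.

1/58


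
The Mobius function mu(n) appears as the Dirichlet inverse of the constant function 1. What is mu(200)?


200 has a squared prime factor, so mu(200) = 0.
Factorization reveals a repeated prime.

0


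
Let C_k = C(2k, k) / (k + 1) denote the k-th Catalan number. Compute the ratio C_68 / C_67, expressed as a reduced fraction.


Using C_k = (2k)! / (k! (k+1)!), the ratio C_{k+1}/C_k simplifies to
C_{k+1}/C_k = [(2k+2)! / ((k+1)! (k+2)!)] * [k! (k+1)! / (2k)!]
 = (2k+2)(2k+1) / ((k+1)(k+2)) = 2(2k+1) / (k+2).
For k = 67: 2(2*67 + 1) / (67 + 2) = 270/69 = 90/23.

90/23


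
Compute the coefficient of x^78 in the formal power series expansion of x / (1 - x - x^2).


Let f(x) = sum_{k>=0} a_k x^k. Multiplying f(x) * (1 - x - x^2) = x and matching coefficients gives a_0 = 0, a_1 = 1, and a_k = a_{k-1} + a_{k-2} for k >= 2. These are the Fibonacci numbers F_k.
Iterating from F_0 = 0, F_1 = 1:
F_0=0, F_1=1, F_2=1, F_3=2, F_4=3, F_5=5, F_6=8, F_7=13, F_8=21, F_9=34, ...
F_78 = 8944394323791464.

8944394323791464


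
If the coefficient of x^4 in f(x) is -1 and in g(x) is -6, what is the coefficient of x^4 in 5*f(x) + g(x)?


Scalar multiplication scales coefficients: 5 * -1 = -5.
Then add the g coefficient: -5 + -6
= -11

-11


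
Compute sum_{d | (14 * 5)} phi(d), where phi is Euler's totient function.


First, 14 * 5 = 70. One classical identity is sum_{d | n} phi(d) = n (each k in [1, n] has a unique gcd with n, and among the k's with gcd(k, n) = n/d there are phi(d) of them). So the sum equals 70. We also verify directly:
Divisors of 70: 1, 2, 5, 7, 10, 14, 35, 70.
phi values: 1, 1, 4, 6, 4, 6, 24, 24.
Sum = 70.

70


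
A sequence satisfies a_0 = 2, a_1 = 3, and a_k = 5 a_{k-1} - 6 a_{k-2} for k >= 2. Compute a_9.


The characteristic equation is t^2 - 5 t + 6 = 0, with roots r_1 = 3 and r_2 = 2 (so c_1 = r_1 + r_2, c_2 = -r_1 r_2 as required).
One can use the closed form a_n = A r_1^n + B r_2^n, but direct iteration is more reliable:
a_0 = 2, a_1 = 3, a_2 = 3, a_3 = -3, a_4 = -33, a_5 = -147, a_6 = -537, a_7 = -1803, a_8 = -5793, a_9 = -18147.
So a_9 = -18147.

-18147


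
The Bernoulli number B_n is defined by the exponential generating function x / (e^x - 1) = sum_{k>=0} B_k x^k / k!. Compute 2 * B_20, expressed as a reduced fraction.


Bernoulli numbers can also be computed recursively via B_0 = 1 and sum_{j=0}^{m} C(m+1, j) B_j = 0 for m >= 1. Odd-index Bernoulli numbers vanish for k >= 3.
Computing B_20 = -174611/330, so 2 * B_20 = 2 * -174611/330 = -174611/165.

-174611/165


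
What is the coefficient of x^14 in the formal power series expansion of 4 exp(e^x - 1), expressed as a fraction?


exp(e^x - 1) is the exponential generating function for the Bell numbers Bell_k: exp(e^x - 1) = sum_{k>=0} Bell_k x^k / k!.
So the coefficient of x^14 in 4 exp(e^x - 1) is 4 Bell_14 / 14!.
Computing: Bell_14 = 190899322 and 14! = 87178291200, giving
4 * 190899322/87178291200 = 95449661/10897286400.

95449661/10897286400


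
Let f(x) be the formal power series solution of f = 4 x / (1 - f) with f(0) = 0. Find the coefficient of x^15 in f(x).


Apply Lagrange inversion: f = 4 x * phi(f) with phi(t) = 1/(1 - t), so
[x^n] f = 4^n * (1/n) [t^(n-1)] phi(t)^n = 4^n * (1/n) [t^(n-1)] (1 - t)^(-n) = 4^n * (1/n) C(2n - 2, n - 1) = 4^n * C_{n-1}.
For n = 15: C_14 = C(28, 14) / 15 = 40116600/15 = 2674440.
With the 4^15 = 1073741824 factor, the coefficient is 1073741824 * 2674440 = 2871658083778560.

2871658083778560


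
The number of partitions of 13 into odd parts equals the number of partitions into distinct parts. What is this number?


Computing partitions of 13 into odd parts (1, 3, 5, ...):
Using the generating function prod_{k>=0} 1/(1-x^(2k+1)),
the count is 18

18


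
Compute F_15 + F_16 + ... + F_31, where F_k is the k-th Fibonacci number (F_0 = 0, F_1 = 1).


Use the identity sum_{k=0}^{N} F_k = F_{N+2} - 1 (which follows from F_{k+2} - F_{k+1} = F_k). Then
sum_{k=15}^{31} F_k = (F_{33} - 1) - (F_{16} - 1) = F_{33} - F_{16}.
Computing: F_{33} = 3524578, F_{16} = 987, so
Sum = 3524578 - 987 = 3523591.

3523591


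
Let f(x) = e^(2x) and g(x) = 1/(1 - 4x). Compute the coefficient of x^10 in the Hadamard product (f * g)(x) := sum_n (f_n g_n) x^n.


Expanding: f_k = 2^k/k! (from e^(2x)) and g_k = 4^k (from 1/(1 - 4x)). So the Hadamard coefficient (f * g)_k = 2^k 4^k / k! = (8)^k / k!.
For k = 10: 8^10/10! = 1073741824/3628800 = 4194304/14175.

4194304/14175


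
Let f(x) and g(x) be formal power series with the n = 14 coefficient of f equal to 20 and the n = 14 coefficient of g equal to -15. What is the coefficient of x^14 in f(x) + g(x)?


Addition of formal power series is termwise.
The coefficient of x^14 in f + g = 20 + -15
= 5

5


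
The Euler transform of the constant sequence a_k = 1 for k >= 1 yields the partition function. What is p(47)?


The Euler transform converts the sequence a_k = 1 into the number of integer partitions.
Using the recurrence or dynamic programming:
p(47) = 124754

124754


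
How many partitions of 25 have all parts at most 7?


Using the generating function (1-x)^(-1)(1-x^2)^(-1)...(1-x^7)^(-1),
the coefficient of x^25 counts these restricted partitions.
Result = 860

860


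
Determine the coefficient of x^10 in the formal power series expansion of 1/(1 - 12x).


The geometric series identity gives 1/(1 - c x) = sum_{k>=0} c^k x^k, so the coefficient of x^k is c^k.
Here c = 12 and k = 10.
Computing: 12^10 = 61917364224

61917364224


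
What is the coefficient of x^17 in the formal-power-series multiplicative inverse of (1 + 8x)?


The inverse is 1/(1 + 8x). Apply the geometric identity 1/(1 - y) = sum_{k>=0} y^k with y = -8x:
1/(1 + 8x) = sum_{k>=0} (-8)^k x^k.
So the coefficient of x^17 is (-8)^17 = -2251799813685248.

-2251799813685248


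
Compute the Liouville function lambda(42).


The Liouville function is lambda(k) = (-1)^Omega(k), where Omega(k) counts the prime factors of k with multiplicity.
Factoring: 42 = 2 * 3 * 7, so Omega(42) = 3.
lambda(42) = (-1)^3 = -1.

-1


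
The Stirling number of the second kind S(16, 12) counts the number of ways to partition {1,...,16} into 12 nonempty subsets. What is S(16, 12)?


Using the explicit formula S(n,k) = (1/k!) sum_{j=0}^{k} (-1)^(k-j) C(k,j) j^n:
S(16, 12) = 2757118
Equivalently, S(n,k) is n! times the coefficient of x^n in the EGF (e^x - 1)^k / k!.

2757118


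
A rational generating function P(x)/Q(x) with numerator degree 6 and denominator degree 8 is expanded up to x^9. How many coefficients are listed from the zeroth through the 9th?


Expanding up to x^9 gives the coefficients for x^0, x^1, ..., x^9.
That is 9 + 1 = 10 coefficients in total.

10


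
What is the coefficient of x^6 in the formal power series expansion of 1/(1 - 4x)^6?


The general identity 1/(1 - c x)^r = sum_{k>=0} c^k C(k + r - 1, r - 1) x^k follows by substituting y = c x into 1/(1 - y)^r = sum_{k>=0} C(k + r - 1, r - 1) y^k.
For c = 4, r = 6, k = 6:
4^6 * C(11, 5) = 4096 * 462 = 1892352.

1892352


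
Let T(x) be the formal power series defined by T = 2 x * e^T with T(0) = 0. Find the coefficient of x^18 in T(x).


Apply the Lagrange inversion formula: if T = 2 x * phi(T) with phi(t) = e^t, then
[x^n] T = 2^n * (1/n) [t^(n-1)] phi(t)^n = 2^n * (1/n) [t^(n-1)] e^(n t) = 2^n * (1/n) * n^(n-1) / (n-1)! = 2^n * n^(n-1) / n!.
When c = 1 this is the Cayley count of rooted labeled trees on n vertices, divided by n!.
For n = 18: 2^18 * 18^17 / 18! = 262144 * 2185911559738696531968/6402373705728000 = 1332669751402954752/14889875.

1332669751402954752/14889875


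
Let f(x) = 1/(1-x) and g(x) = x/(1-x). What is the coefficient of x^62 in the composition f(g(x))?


First simplify the composition: f(g(x)) = 1/(1 - x/(1-x)) = (1-x)/((1-x) - x) = (1-x)/(1-2x).
Now extract the coefficient. Write (1-x)/(1-2x) = 1/(1-2x) - x/(1-2x).
The coefficient of x^n in 1/(1-2x) is 2^n, and in x/(1-2x) is 2^(n-1) (for n >= 1).
So the coefficient of x^62 is 2^62 - 2^61 = 4611686018427387904 - 2305843009213693952 = 2305843009213693952.

2305843009213693952


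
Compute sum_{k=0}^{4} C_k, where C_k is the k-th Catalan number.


C_0 through C_4: 1, 1, 2, 5, 14
Sum = 1 + 1 + 2 + 5 + 14
= 23

23


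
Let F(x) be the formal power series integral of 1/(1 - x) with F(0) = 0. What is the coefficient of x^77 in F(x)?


1/(1 - x) = sum_{k>=0} x^k. Integrating termwise and using F(0) = 0 gives
F(x) = sum_{k>=0} x^(k+1) / (k+1) = sum_{m>=1} x^m / m = -ln(1 - x).
So the coefficient of x^77 is 1/77 = 1/77.

1/77


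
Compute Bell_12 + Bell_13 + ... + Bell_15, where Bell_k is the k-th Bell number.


Recall Bell_k counts set partitions of a k-set (with Bell_0 = 1 by convention).
Bell_12 through Bell_15: 4213597, 27644437, 190899322, 1382958545
Sum = 4213597 + 27644437 + 190899322 + 1382958545 = 1605715901.

1605715901


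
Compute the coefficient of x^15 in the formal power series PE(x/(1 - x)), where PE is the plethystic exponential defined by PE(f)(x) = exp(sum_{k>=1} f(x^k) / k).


For f(x) = x/(1 - x) we have
sum_{k>=1} f(x^k) / k = sum_{k>=1} (1/k) * x^k / (1 - x^k) = sum_{k, m >= 1} x^(k m) / k,
which after exponentiating simplifies to
PE(x/(1 - x)) = prod_{k>=1} 1 / (1 - x^k).
This is the generating function for the partition function p(n), so the coefficient of x^15 is p(15).
Computing p(15) by dynamic programming over parts 1, 2, ..., 15: p(15) = 176.

176


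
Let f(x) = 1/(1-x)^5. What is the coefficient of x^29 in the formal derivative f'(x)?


Differentiate: d/dx [ 1/(1-x)^r ] = r / (1-x)^(r+1).
Here r = 5, so f'(x) = 5 / (1-x)^6.
The expansion of 1/(1-x)^(r+1) has coefficient of x^n equal to C(n+r, r).
So the coefficient of x^29 in f'(x) is
5 * C(34, 5) = 5 * 278256 = 1391280

1391280


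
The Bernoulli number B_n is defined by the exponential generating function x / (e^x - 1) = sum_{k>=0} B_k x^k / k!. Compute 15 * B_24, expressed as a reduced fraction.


Bernoulli numbers can also be computed recursively via B_0 = 1 and sum_{j=0}^{m} C(m+1, j) B_j = 0 for m >= 1. Odd-index Bernoulli numbers vanish for k >= 3.
Computing B_24 = -236364091/2730, so 15 * B_24 = 15 * -236364091/2730 = -236364091/182.

-236364091/182


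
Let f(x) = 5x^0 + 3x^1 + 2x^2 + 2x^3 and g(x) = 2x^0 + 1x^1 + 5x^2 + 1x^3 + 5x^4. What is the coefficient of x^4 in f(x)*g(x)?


Cauchy product at x^4:
5*5 + 3*1 + 2*5 + 2*1
= 40

40


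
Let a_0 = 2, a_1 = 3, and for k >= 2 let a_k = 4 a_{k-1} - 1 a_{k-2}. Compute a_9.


Iterating the recurrence forward:
a_0 = 2
a_1 = 3
a_2 = 4*3 - 1*2 = 10
a_3 = 4*10 - 1*3 = 37
a_4 = 4*37 - 1*10 = 138
a_5 = 4*138 - 1*37 = 515
a_6 = 4*515 - 1*138 = 1922
a_7 = 4*1922 - 1*515 = 7173
a_8 = 4*7173 - 1*1922 = 26770
a_9 = 4*26770 - 1*7173 = 99907
So a_9 = 99907.

99907


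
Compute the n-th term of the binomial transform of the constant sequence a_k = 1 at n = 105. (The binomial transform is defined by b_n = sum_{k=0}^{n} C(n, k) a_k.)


With a_k = 1 for all k, b_n = sum_{k=0}^{n} C(n, k) = 2^n by the binomial theorem.
For n = 105: 2^105 = 40564819207303340847894502572032.

40564819207303340847894502572032


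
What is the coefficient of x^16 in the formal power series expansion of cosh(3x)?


The Maclaurin series is cosh(t) = sum_{m>=0} t^(2m) / (2m)!, so substituting t = 3x, only even powers of x are nonzero, with coefficient of x^(2m) equal to 3^(2m) / (2m)!.
For x^16 the coefficient is 3^16/16! = 43046721/20922789888000 = 59049/28700672000.

59049/28700672000


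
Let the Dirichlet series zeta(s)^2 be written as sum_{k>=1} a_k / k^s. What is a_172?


The Dirichlet convolution of the constant function 1 with itself gives (1 * 1)(k) = sum_{d | k} 1 = d(k), the number of positive divisors of k.
Since zeta(s) = sum_{k>=1} 1/k^s, we have zeta(s)^2 = sum_{k>=1} d(k)/k^s, so a_k = d(k).
For k = 172: the divisors are 1, 2, 4, 43, 86, 172.
Count = 6.

6


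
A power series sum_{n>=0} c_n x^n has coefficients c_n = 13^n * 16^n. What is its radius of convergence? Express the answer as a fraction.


By the root test (Cauchy-Hadamard), the radius is R = 1 / limsup_n |c_n|^(1/n).
Here |c_n|^(1/n) = (13^n * 16^n)^(1/n) = 13 * 16 = 208 for all n.
So R = 1/208 = 1/208.

1/208


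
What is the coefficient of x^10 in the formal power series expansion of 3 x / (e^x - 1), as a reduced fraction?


The exponential generating function for Bernoulli numbers is
x / (e^x - 1) = sum_{k>=0} B_k x^k / k!.
So the coefficient of x^10 in 3 x / (e^x - 1) is 3 B_10 / 10!.
Computing: B_10 = 5/66, 10! = 3628800, giving
3 * 5/66 / 3628800 = 1/15966720.

1/15966720


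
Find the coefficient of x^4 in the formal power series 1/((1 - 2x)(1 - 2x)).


By partial fractions or Cauchy convolution:
The coefficient equals sum_{k=0}^{4} 2^k * 2^(4-k).
= 80

80


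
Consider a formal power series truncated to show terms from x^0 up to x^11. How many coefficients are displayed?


From x^0 to x^11 inclusive, the count is 11 - 0 + 1 = 12.

12


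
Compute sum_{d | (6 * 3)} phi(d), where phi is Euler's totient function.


First, 6 * 3 = 18. One classical identity is sum_{d | n} phi(d) = n (each k in [1, n] has a unique gcd with n, and among the k's with gcd(k, n) = n/d there are phi(d) of them). So the sum equals 18. We also verify directly:
Divisors of 18: 1, 2, 3, 6, 9, 18.
phi values: 1, 1, 2, 2, 6, 6.
Sum = 18.

18


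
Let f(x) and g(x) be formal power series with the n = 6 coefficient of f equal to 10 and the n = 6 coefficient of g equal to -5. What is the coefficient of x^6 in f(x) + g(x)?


Addition of formal power series is termwise.
The coefficient of x^6 in f + g = 10 + -5
= 5

5


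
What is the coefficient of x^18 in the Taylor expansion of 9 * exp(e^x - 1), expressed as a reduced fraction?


exp(e^x - 1) = sum_{k>=0} Bell_k x^k / k!, where Bell_k is the k-th Bell number.
So the coefficient of x^18 is 9 * Bell_18 / 18!.
Computing: Bell_18 = 682076806159 and 18! = 6402373705728000, giving
9 * 682076806159/6402373705728000 = 97439543737/101624979456000.

97439543737/101624979456000


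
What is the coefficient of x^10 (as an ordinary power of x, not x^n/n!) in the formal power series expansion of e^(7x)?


The exponential series is e^y = sum_{k>=0} y^k / k!. Substituting y = 7x gives
e^(7x) = sum_{k>=0} 7^k x^k / k!.
So the coefficient of x^n is a^n/n! with a = 7, n = 10:
7^10 / 10! = 282475249/3628800 = 40353607/518400

40353607/518400


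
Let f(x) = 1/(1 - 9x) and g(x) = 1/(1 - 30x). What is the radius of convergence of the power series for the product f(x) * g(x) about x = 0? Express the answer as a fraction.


The radius of 1/(1 - 9x) is 1/9 (nearest singularity at x = 1/9), and the radius of 1/(1 - 30x) is 1/30.
The product f(x)*g(x) = 1/((1 - 9x)(1 - 30x)) has singularities at both 1/9 and 1/30, so its radius of convergence is the distance to the nearest one:
min(1/9, 1/30) = 1/30.

1/30


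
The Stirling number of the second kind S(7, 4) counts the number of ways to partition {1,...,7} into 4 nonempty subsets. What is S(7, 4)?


Using the explicit formula S(n,k) = (1/k!) sum_{j=0}^{k} (-1)^(k-j) C(k,j) j^n:
S(7, 4) = 350
Equivalently, S(n,k) is n! times the coefficient of x^n in the EGF (e^x - 1)^k / k!.

350


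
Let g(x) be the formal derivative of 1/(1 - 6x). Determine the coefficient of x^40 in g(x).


Differentiate termwise: d/dx sum_{k>=0} 6^k x^k = sum_{k>=1} k 6^k x^(k-1) = sum_{j>=0} (j+1) 6^(j+1) x^j.
Equivalently, d/dx [1/(1 - 6x)] = 6/(1 - 6x)^2.
For j = 40: 41 * 6^41 = 41 * 80204967233062404407033075859456 = 3288403656555558580688356110237696.

3288403656555558580688356110237696


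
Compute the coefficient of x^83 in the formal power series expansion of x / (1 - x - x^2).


Let f(x) = sum_{k>=0} a_k x^k. Multiplying f(x) * (1 - x - x^2) = x and matching coefficients gives a_0 = 0, a_1 = 1, and a_k = a_{k-1} + a_{k-2} for k >= 2. These are the Fibonacci numbers F_k.
Iterating from F_0 = 0, F_1 = 1:
F_0=0, F_1=1, F_2=1, F_3=2, F_4=3, F_5=5, F_6=8, F_7=13, F_8=21, F_9=34, ...
F_83 = 99194853094755497.

99194853094755497


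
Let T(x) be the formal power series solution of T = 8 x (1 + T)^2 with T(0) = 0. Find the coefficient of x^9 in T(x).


Apply the Lagrange inversion formula: if T = 8 x * phi(T) with phi(t) = (1 + t)^2, then [x^n] T = 8^n * (1/n) [t^(n-1)] phi(t)^n = 8^n * (1/n) [t^(n-1)] (1 + t)^(2n) = 8^n * (1/n) C(2n, n-1).
Using the identity C(2n, n-1) = C(2n, n) * n / (n+1), the unscaled factor equals C(2n, n) / (n+1) = C_n, the n-th Catalan number.
For n = 9: C_9 = C(18, 9) / 10 = 48620/10 = 4862.
With the 8^9 = 134217728 factor, the coefficient is 134217728 * 4862 = 652566593536.

652566593536


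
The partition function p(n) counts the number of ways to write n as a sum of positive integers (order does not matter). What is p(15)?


Using the generating function prod_{k>=1} 1/(1-x^k), we compute p(15).
By dynamic programming over parts 1 through 15:
p(15) = 176

176


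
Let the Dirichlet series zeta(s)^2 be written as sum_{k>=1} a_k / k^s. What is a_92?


The Dirichlet convolution of the constant function 1 with itself gives (1 * 1)(k) = sum_{d | k} 1 = d(k), the number of positive divisors of k.
Since zeta(s) = sum_{k>=1} 1/k^s, we have zeta(s)^2 = sum_{k>=1} d(k)/k^s, so a_k = d(k).
For k = 92: the divisors are 1, 2, 4, 23, 46, 92.
Count = 6.

6


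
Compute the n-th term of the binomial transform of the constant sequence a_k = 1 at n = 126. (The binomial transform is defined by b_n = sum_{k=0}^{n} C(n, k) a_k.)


With a_k = 1 for all k, b_n = sum_{k=0}^{n} C(n, k) = 2^n by the binomial theorem.
For n = 126: 2^126 = 85070591730234615865843651857942052864.

85070591730234615865843651857942052864


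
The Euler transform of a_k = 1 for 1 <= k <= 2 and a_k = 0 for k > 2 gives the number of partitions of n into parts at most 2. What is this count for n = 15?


Partitions of 15 into parts at most 2:
Using generating function (1-x)^(-1)(1-x^2)^(-1),
the coefficient of x^15 = 8

8


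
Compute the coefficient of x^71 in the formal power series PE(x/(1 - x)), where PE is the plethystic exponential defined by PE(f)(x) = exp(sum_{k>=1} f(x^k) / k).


For f(x) = x/(1 - x) we have
sum_{k>=1} f(x^k) / k = sum_{k>=1} (1/k) * x^k / (1 - x^k) = sum_{k, m >= 1} x^(k m) / k,
which after exponentiating simplifies to
PE(x/(1 - x)) = prod_{k>=1} 1 / (1 - x^k).
This is the generating function for the partition function p(n), so the coefficient of x^71 is p(71).
Computing p(71) by dynamic programming over parts 1, 2, ..., 71: p(71) = 4697205.

4697205


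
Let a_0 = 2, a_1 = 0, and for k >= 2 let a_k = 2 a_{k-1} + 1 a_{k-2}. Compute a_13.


Iterating the recurrence forward:
a_0 = 2
a_1 = 0
a_2 = 2*0 + 1*2 = 2
a_3 = 2*2 + 1*0 = 4
a_4 = 2*4 + 1*2 = 10
a_5 = 2*10 + 1*4 = 24
a_6 = 2*24 + 1*10 = 58
a_7 = 2*58 + 1*24 = 140
a_8 = 2*140 + 1*58 = 338
a_9 = 2*338 + 1*140 = 816
a_10 = 2*816 + 1*338 = 1970
a_11 = 2*1970 + 1*816 = 4756
a_12 = 2*4756 + 1*1970 = 11482
a_13 = 2*11482 + 1*4756 = 27720
So a_13 = 27720.

27720


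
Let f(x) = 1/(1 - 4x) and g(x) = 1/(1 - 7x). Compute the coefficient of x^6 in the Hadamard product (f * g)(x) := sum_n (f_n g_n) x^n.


f has coefficients f_k = 4^k and g has coefficients g_k = 7^k, so the Hadamard product has coefficient (f*g)_k = 4^k * 7^k = 28^k.
For k = 6: 28^6 = 481890304.

481890304


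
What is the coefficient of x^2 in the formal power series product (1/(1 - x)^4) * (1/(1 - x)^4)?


Combine the factors: (1/(1 - x)^4) * (1/(1 - x)^4) = 1/(1 - x)^8.
Then use 1/(1 - x)^r = sum_{k>=0} C(k + r - 1, r - 1) x^k with r = 8 and k = 2:
C(9, 7) = 36.

36


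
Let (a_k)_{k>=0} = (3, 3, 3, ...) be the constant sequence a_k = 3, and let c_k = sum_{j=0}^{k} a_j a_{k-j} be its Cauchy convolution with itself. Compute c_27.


Since a_j = 3 for all j >= 0, the convolution sum becomes
c_k = sum_{j=0}^{k} 3 * 3 = 9 * (k + 1).
Equivalently, the generating function of (a_k) is 3/(1 - x) and its square is 9/(1 - x)^2 = sum_{k>=0} 9(k + 1) x^k.
For k = 27: 9 * 28 = 252.

252


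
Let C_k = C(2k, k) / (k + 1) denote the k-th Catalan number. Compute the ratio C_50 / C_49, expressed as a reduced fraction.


Using C_k = (2k)! / (k! (k+1)!), the ratio C_{k+1}/C_k simplifies to
C_{k+1}/C_k = [(2k+2)! / ((k+1)! (k+2)!)] * [k! (k+1)! / (2k)!]
 = (2k+2)(2k+1) / ((k+1)(k+2)) = 2(2k+1) / (k+2).
For k = 49: 2(2*49 + 1) / (49 + 2) = 198/51 = 66/17.

66/17


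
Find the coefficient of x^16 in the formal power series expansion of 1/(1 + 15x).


Write 1/(1 + c x) = 1/(1 - (-c) x) and apply the geometric-series identity
1/(1 - y) = sum_{k>=0} y^k to get 1/(1 + c x) = sum_{k>=0} (-c)^k x^k.
So the coefficient of x^k is (-c)^k = (-1)^k * c^k.
Here c = 15 and k = 16:
(-15)^16 = 1 * 6568408355712890625 = 6568408355712890625

6568408355712890625


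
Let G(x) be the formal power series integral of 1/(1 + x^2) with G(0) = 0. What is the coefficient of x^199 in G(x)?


1/(1 + x^2) = sum_{j>=0} (-1)^j x^(2j). Integrating termwise with G(0) = 0:
G(x) = sum_{j>=0} (-1)^j x^(2j+1) / (2j+1) = arctan(x).
Only odd powers are nonzero. For x^199 write 199 = 2*99 + 1, giving
(-1)^99 / 199 = -1/199 = -1/199.

-1/199


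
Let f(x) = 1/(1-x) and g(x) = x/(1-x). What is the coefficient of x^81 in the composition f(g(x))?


First simplify the composition: f(g(x)) = 1/(1 - x/(1-x)) = (1-x)/((1-x) - x) = (1-x)/(1-2x).
Now extract the coefficient. Write (1-x)/(1-2x) = 1/(1-2x) - x/(1-2x).
The coefficient of x^n in 1/(1-2x) is 2^n, and in x/(1-2x) is 2^(n-1) (for n >= 1).
So the coefficient of x^81 is 2^81 - 2^80 = 2417851639229258349412352 - 1208925819614629174706176 = 1208925819614629174706176.

1208925819614629174706176


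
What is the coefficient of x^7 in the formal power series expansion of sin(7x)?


The Maclaurin series is sin(t) = sum_{k>=0} (-1)^k t^(2k+1) / (2k+1)!, so substituting t = 7x, only odd powers of x are nonzero, with coefficient of x^(2k+1) equal to (-1)^k 7^(2k+1) / (2k+1)!.
Write 7 = 2*3 + 1, giving the coefficient (-1)^3 * 7^7 / 7! = -823543/5040 = -117649/720.

-117649/720


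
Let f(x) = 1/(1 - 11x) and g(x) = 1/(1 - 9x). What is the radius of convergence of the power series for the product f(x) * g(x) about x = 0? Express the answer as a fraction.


The radius of 1/(1 - 11x) is 1/11 (nearest singularity at x = 1/11), and the radius of 1/(1 - 9x) is 1/9.
The product f(x)*g(x) = 1/((1 - 11x)(1 - 9x)) has singularities at both 1/11 and 1/9, so its radius of convergence is the distance to the nearest one:
min(1/11, 1/9) = 1/11.

1/11


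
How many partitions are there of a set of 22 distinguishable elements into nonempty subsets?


Bell_22 can be computed from the Bell triangle or from Dobinski's identity Bell_n = (1/e) * sum_{k>=0} k^n / k!.
Computing Bell_22 = 4506715738447323.

4506715738447323


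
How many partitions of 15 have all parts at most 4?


Using the generating function (1-x)^(-1)(1-x^2)^(-1)...(1-x^4)^(-1),
the coefficient of x^15 counts these restricted partitions.
Result = 54

54


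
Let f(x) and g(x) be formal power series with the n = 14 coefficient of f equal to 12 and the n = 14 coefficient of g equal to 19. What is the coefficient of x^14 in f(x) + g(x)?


Addition of formal power series is termwise.
The coefficient of x^14 in f + g = 12 + 19
= 31

31


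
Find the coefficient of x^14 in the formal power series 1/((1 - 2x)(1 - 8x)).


By partial fractions or Cauchy convolution:
The coefficient equals sum_{k=0}^{14} 2^k * 8^(14-k).
= 5864062009344

5864062009344


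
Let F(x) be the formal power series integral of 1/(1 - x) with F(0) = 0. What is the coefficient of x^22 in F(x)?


1/(1 - x) = sum_{k>=0} x^k. Integrating termwise and using F(0) = 0 gives
F(x) = sum_{k>=0} x^(k+1) / (k+1) = sum_{m>=1} x^m / m = -ln(1 - x).
So the coefficient of x^22 is 1/22 = 1/22.

1/22


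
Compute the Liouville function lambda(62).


The Liouville function is lambda(k) = (-1)^Omega(k), where Omega(k) counts the prime factors of k with multiplicity.
Factoring: 62 = 2 * 31, so Omega(62) = 2.
lambda(62) = (-1)^2 = 1.

1


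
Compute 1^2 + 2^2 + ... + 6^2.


This power sum has a closed form given by Faulhaber's formula
sum_{k=1}^{m} k^p = (1 / (p + 1)) * sum_{j=0}^{p} C(p + 1, j) B_j m^(p + 1 - j),
but for small m direct computation is fastest:
1 + 4 + 9 + 16 + 25 + 36 = 91.

91


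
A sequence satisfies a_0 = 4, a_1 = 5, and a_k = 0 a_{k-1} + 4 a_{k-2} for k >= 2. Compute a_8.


The characteristic equation is t^2 - 0 t - 4 = 0, with roots r_1 = 2 and r_2 = -2 (so c_1 = r_1 + r_2, c_2 = -r_1 r_2 as required).
One can use the closed form a_n = A r_1^n + B r_2^n, but direct iteration is more reliable:
a_0 = 4, a_1 = 5, a_2 = 16, a_3 = 20, a_4 = 64, a_5 = 80, a_6 = 256, a_7 = 320, a_8 = 1024.
So a_8 = 1024.

1024


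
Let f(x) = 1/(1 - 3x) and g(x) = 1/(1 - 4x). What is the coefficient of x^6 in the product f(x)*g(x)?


The coefficient of x^n in f*g is the Cauchy product: sum_{k=0}^{n} a^k * b^(n-k).
With a=3, b=4, n=6:
sum_{k=0}^{6} 3^k * 4^(6-k)
= 14197

14197


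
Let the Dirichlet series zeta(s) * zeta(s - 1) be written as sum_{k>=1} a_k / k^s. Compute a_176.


Convolution gives a_k = sum_{d | k} d * 1 = sum_{d | k} d = sigma(k), the sum of positive divisors of k.
For k = 176, the divisors are 1, 2, 4, 8, 11, 16, 22, 44, 88, 176, so
sigma(176) = 1 + 2 + 4 + 8 + 11 + 16 + 22 + 44 + 88 + 176 = 372.

372


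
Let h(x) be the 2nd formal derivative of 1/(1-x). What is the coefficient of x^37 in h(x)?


Differentiating 2 times: d^2/dx^2 [1/(1-x)] = 2!/(1-x)^3.
The expansion 1/(1-x)^3 = sum_{k>=0} C(k+2, 2) x^k, so the coefficient of x^n in 2!/(1-x)^3 is 2! * C(n+2, 2).
For n = 37: 2 * C(39, 2) = 2 * 741 = 1482

1482


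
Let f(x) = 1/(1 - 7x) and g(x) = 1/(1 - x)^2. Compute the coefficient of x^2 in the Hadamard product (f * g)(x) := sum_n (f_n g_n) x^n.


f has coefficients f_k = 7^k. For g = 1/(1 - x)^2 the coefficient is g_k = C(k + 1, 1) = k + 1. The Hadamard coefficient is (f * g)_k = 7^k * (k + 1).
For k = 2: 7^2 * 3 = 49 * 3 = 147.

147


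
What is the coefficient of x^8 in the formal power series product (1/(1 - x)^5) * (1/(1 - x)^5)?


Combine the factors: (1/(1 - x)^5) * (1/(1 - x)^5) = 1/(1 - x)^10.
Then use 1/(1 - x)^r = sum_{k>=0} C(k + r - 1, r - 1) x^k with r = 10 and k = 8:
C(17, 9) = 24310.

24310


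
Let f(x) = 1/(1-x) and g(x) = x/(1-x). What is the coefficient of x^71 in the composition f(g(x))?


First simplify the composition: f(g(x)) = 1/(1 - x/(1-x)) = (1-x)/((1-x) - x) = (1-x)/(1-2x).
Now extract the coefficient. Write (1-x)/(1-2x) = 1/(1-2x) - x/(1-2x).
The coefficient of x^n in 1/(1-2x) is 2^n, and in x/(1-2x) is 2^(n-1) (for n >= 1).
So the coefficient of x^71 is 2^71 - 2^70 = 2361183241434822606848 - 1180591620717411303424 = 1180591620717411303424.

1180591620717411303424


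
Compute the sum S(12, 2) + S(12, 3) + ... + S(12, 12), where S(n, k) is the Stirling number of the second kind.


By definition, S(n, k) counts partitions of an n-set into exactly k nonempty blocks.
Computing row n = 12 for k = 2..12:
S(12, k): 2047, 86526, 611501, 1379400, 1323652, 627396, 159027, 22275, 1705, 66, 1
Sum = 4213596.

4213596


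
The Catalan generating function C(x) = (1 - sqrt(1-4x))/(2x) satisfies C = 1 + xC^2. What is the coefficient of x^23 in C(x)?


Substituting x -> x scales the n-th coefficient by 1, so [x^23] C(x) = C_23.
C_23 = C(2*23, 23)/(24) = 8233430727600/24 = 343059613650.
= 343059613650.

343059613650


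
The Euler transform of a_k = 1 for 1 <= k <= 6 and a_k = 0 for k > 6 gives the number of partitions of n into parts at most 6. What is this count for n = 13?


Partitions of 13 into parts at most 6:
Using generating function (1-x)^(-1)(1-x^2)^(-1)...(1-x^6)^(-1),
the coefficient of x^13 = 71

71


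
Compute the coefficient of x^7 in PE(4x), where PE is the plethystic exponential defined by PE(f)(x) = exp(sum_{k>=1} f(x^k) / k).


With f(x) = 4x, the exponent is sum_{k>=1} 4 x^k / k = 4 * (-ln(1 - x)). Exponentiating:
PE(4x) = exp(-4 ln(1 - x)) = 1/(1 - x)^4.
By the negative binomial expansion, [x^n] 1/(1 - x)^4 = C(n + 3, 3).
For n = 7: C(10, 3) = 120.

120


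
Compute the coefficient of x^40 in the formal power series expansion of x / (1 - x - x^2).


Let f(x) = sum_{k>=0} a_k x^k. Multiplying f(x) * (1 - x - x^2) = x and matching coefficients gives a_0 = 0, a_1 = 1, and a_k = a_{k-1} + a_{k-2} for k >= 2. These are the Fibonacci numbers F_k.
Iterating from F_0 = 0, F_1 = 1:
F_0=0, F_1=1, F_2=1, F_3=2, F_4=3, F_5=5, F_6=8, F_7=13, F_8=21, F_9=34, ...
F_40 = 102334155.

102334155


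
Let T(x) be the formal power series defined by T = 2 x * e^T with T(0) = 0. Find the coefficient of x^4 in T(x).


Apply the Lagrange inversion formula: if T = 2 x * phi(T) with phi(t) = e^t, then
[x^n] T = 2^n * (1/n) [t^(n-1)] phi(t)^n = 2^n * (1/n) [t^(n-1)] e^(n t) = 2^n * (1/n) * n^(n-1) / (n-1)! = 2^n * n^(n-1) / n!.
When c = 1 this is the Cayley count of rooted labeled trees on n vertices, divided by n!.
For n = 4: 2^4 * 4^3 / 4! = 16 * 64/24 = 128/3.

128/3


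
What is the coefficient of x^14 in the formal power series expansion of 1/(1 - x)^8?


The negative binomial / multiset identity is
1/(1 - x)^r = sum_{k>=0} C(k + r - 1, r - 1) x^k.
Here r = 8 and k = 14, so the coefficient is
C(14 + 7, 7) = C(21, 7)
= 116280

116280


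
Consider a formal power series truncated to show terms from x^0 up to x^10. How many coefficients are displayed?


From x^0 to x^10 inclusive, the count is 10 - 0 + 1 = 11.

11


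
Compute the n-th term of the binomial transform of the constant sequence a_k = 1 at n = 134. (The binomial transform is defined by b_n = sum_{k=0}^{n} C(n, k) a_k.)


With a_k = 1 for all k, b_n = sum_{k=0}^{n} C(n, k) = 2^n by the binomial theorem.
For n = 134: 2^134 = 21778071482940061661655974875633165533184.

21778071482940061661655974875633165533184


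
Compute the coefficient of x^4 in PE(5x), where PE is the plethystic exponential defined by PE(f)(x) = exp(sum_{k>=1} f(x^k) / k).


With f(x) = 5x, the exponent is sum_{k>=1} 5 x^k / k = 5 * (-ln(1 - x)). Exponentiating:
PE(5x) = exp(-5 ln(1 - x)) = 1/(1 - x)^5.
By the negative binomial expansion, [x^n] 1/(1 - x)^5 = C(n + 4, 4).
For n = 4: C(8, 4) = 70.

70


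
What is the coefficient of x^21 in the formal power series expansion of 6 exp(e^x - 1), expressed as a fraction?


exp(e^x - 1) is the exponential generating function for the Bell numbers Bell_k: exp(e^x - 1) = sum_{k>=0} Bell_k x^k / k!.
So the coefficient of x^21 in 6 exp(e^x - 1) is 6 Bell_21 / 21!.
Computing: Bell_21 = 474869816156751 and 21! = 51090942171709440000, giving
6 * 474869816156751/51090942171709440000 = 158289938718917/2838385676206080000.

158289938718917/2838385676206080000


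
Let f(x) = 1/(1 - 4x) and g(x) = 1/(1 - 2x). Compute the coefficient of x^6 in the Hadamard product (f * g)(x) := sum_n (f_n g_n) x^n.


f has coefficients f_k = 4^k and g has coefficients g_k = 2^k, so the Hadamard product has coefficient (f*g)_k = 4^k * 2^k = 8^k.
For k = 6: 8^6 = 262144.

262144


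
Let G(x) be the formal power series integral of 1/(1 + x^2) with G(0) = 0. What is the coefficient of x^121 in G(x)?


1/(1 + x^2) = sum_{j>=0} (-1)^j x^(2j). Integrating termwise with G(0) = 0:
G(x) = sum_{j>=0} (-1)^j x^(2j+1) / (2j+1) = arctan(x).
Only odd powers are nonzero. For x^121 write 121 = 2*60 + 1, giving
(-1)^60 / 121 = 1/121 = 1/121.

1/121


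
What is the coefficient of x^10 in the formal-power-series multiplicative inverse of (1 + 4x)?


The inverse is 1/(1 + 4x). Apply the geometric identity 1/(1 - y) = sum_{k>=0} y^k with y = -4x:
1/(1 + 4x) = sum_{k>=0} (-4)^k x^k.
So the coefficient of x^10 is (-4)^10 = 1048576.

1048576


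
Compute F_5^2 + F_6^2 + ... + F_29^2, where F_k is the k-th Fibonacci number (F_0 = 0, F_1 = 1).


There is a standard identity sum_{k=0}^{N} F_k^2 = F_N * F_{N+1} (proved inductively from the telescoping relation F_k^2 = F_k F_{k+1} - F_{k-1} F_k). Then
sum_{k=5}^{29} F_k^2 = F_29 F_30 - F_4 F_5.
Computing: F_29 = 514229, F_30 = 832040, F_4 = 3, F_5 = 5.
Sum = 514229 * 832040 - 3 * 5 = 427859097145.

427859097145


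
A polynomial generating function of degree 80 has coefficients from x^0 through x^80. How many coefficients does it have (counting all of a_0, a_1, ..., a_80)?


A polynomial of degree 80 takes the form a_0 + a_1 x + ... + a_80 x^80.
The number of coefficients is 80 + 1 = 81.

81


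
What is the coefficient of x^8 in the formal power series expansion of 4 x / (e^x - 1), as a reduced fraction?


The exponential generating function for Bernoulli numbers is
x / (e^x - 1) = sum_{k>=0} B_k x^k / k!.
So the coefficient of x^8 in 4 x / (e^x - 1) is 4 B_8 / 8!.
Computing: B_8 = -1/30, 8! = 40320, giving
4 * -1/30 / 40320 = -1/302400.

-1/302400


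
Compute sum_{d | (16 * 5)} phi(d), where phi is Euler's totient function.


First, 16 * 5 = 80. One classical identity is sum_{d | n} phi(d) = n (each k in [1, n] has a unique gcd with n, and among the k's with gcd(k, n) = n/d there are phi(d) of them). So the sum equals 80. We also verify directly:
Divisors of 80: 1, 2, 4, 5, 8, 10, 16, 20, 40, 80.
phi values: 1, 1, 2, 4, 4, 4, 8, 8, 16, 32.
Sum = 80.

80


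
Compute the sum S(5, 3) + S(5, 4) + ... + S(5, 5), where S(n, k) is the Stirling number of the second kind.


By definition, S(n, k) counts partitions of an n-set into exactly k nonempty blocks.
Computing row n = 5 for k = 3..5:
S(5, k): 25, 10, 1
Sum = 36.

36


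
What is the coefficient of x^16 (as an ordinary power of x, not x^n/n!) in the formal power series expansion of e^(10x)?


The exponential series is e^y = sum_{k>=0} y^k / k!. Substituting y = 10x gives
e^(10x) = sum_{k>=0} 10^k x^k / k!.
So the coefficient of x^n is a^n/n! with a = 10, n = 16:
10^16 / 16! = 10000000000000000/20922789888000 = 2441406250/5108103

2441406250/5108103


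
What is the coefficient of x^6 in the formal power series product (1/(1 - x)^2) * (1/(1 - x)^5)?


Combine the factors: (1/(1 - x)^2) * (1/(1 - x)^5) = 1/(1 - x)^7.
Then use 1/(1 - x)^r = sum_{k>=0} C(k + r - 1, r - 1) x^k with r = 7 and k = 6:
C(12, 6) = 924.

924


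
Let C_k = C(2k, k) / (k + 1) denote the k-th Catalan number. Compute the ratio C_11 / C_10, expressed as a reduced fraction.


Using C_k = (2k)! / (k! (k+1)!), the ratio C_{k+1}/C_k simplifies to
C_{k+1}/C_k = [(2k+2)! / ((k+1)! (k+2)!)] * [k! (k+1)! / (2k)!]
 = (2k+2)(2k+1) / ((k+1)(k+2)) = 2(2k+1) / (k+2).
For k = 10: 2(2*10 + 1) / (10 + 2) = 42/12 = 7/2.

7/2


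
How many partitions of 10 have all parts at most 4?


Using the generating function (1-x)^(-1)(1-x^2)^(-1)...(1-x^4)^(-1),
the coefficient of x^10 counts these restricted partitions.
Result = 23

23


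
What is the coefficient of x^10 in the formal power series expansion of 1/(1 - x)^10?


The negative binomial / multiset identity is
1/(1 - x)^r = sum_{k>=0} C(k + r - 1, r - 1) x^k.
Here r = 10 and k = 10, so the coefficient is
C(10 + 9, 9) = C(19, 9)
= 92378

92378


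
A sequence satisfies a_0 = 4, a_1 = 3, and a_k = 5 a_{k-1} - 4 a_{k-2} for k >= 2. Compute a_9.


The characteristic equation is t^2 - 5 t + 4 = 0, with roots r_1 = 4 and r_2 = 1 (so c_1 = r_1 + r_2, c_2 = -r_1 r_2 as required).
One can use the closed form a_n = A r_1^n + B r_2^n, but direct iteration is more reliable:
a_0 = 4, a_1 = 3, a_2 = -1, a_3 = -17, a_4 = -81, a_5 = -337, a_6 = -1361, a_7 = -5457, a_8 = -21841, a_9 = -87377.
So a_9 = -87377.

-87377


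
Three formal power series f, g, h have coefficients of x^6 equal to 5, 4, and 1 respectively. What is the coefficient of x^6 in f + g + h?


Series addition is componentwise:
5 + 4 + 1
= 10

10


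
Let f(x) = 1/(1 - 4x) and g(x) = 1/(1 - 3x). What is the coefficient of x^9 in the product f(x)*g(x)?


The coefficient of x^n in f*g is the Cauchy product: sum_{k=0}^{n} a^k * b^(n-k).
With a=4, b=3, n=9:
sum_{k=0}^{9} 4^k * 3^(9-k)
= 989527

989527


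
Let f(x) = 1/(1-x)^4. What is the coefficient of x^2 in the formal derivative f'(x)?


Differentiate: d/dx [ 1/(1-x)^r ] = r / (1-x)^(r+1).
Here r = 4, so f'(x) = 4 / (1-x)^5.
The expansion of 1/(1-x)^(r+1) has coefficient of x^n equal to C(n+r, r).
So the coefficient of x^2 in f'(x) is
4 * C(6, 4) = 4 * 15 = 60

60


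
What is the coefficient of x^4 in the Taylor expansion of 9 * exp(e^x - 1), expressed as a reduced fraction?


exp(e^x - 1) = sum_{k>=0} Bell_k x^k / k!, where Bell_k is the k-th Bell number.
So the coefficient of x^4 is 9 * Bell_4 / 4!.
Computing: Bell_4 = 15 and 4! = 24, giving
9 * 15/24 = 45/8.

45/8


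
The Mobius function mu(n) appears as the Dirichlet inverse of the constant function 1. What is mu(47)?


47 = 47 (all distinct primes).
mu(47) = (-1)^1 = -1

-1


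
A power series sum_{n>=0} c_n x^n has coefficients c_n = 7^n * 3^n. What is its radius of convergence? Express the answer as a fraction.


By the root test (Cauchy-Hadamard), the radius is R = 1 / limsup_n |c_n|^(1/n).
Here |c_n|^(1/n) = (7^n * 3^n)^(1/n) = 7 * 3 = 21 for all n.
So R = 1/21 = 1/21.

1/21


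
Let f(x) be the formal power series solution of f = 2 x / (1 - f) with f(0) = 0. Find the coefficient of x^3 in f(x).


Apply Lagrange inversion: f = 2 x * phi(f) with phi(t) = 1/(1 - t), so
[x^n] f = 2^n * (1/n) [t^(n-1)] phi(t)^n = 2^n * (1/n) [t^(n-1)] (1 - t)^(-n) = 2^n * (1/n) C(2n - 2, n - 1) = 2^n * C_{n-1}.
For n = 3: C_2 = C(4, 2) / 3 = 6/3 = 2.
With the 2^3 = 8 factor, the coefficient is 8 * 2 = 16.

16


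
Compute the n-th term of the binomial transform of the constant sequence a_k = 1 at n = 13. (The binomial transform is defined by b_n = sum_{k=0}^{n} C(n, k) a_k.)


With a_k = 1 for all k, b_n = sum_{k=0}^{n} C(n, k) = 2^n by the binomial theorem.
For n = 13: 2^13 = 8192.

8192


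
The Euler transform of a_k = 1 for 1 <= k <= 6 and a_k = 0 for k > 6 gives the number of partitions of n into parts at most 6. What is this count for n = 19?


Partitions of 19 into parts at most 6:
Using generating function (1-x)^(-1)(1-x^2)^(-1)...(1-x^6)^(-1),
the coefficient of x^19 = 235

235
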